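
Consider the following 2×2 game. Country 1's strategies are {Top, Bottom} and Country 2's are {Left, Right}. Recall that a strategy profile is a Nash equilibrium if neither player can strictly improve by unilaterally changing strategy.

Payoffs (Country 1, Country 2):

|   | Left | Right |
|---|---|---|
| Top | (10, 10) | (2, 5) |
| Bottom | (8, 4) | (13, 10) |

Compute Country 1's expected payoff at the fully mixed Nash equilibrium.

114/13

First find y, the probability Country 2 plays Left, from Country 1's indifference between Top and Bottom: 10y + 2(1−y) = 8y + 13(1−y), giving y = 11/13.
Since Country 1 is indifferent in equilibrium, Country 1's expected payoff equals the payoff from either row against (11/13, 2/13). Using Top: 10(11/13) + 2(2/13) = 114/13.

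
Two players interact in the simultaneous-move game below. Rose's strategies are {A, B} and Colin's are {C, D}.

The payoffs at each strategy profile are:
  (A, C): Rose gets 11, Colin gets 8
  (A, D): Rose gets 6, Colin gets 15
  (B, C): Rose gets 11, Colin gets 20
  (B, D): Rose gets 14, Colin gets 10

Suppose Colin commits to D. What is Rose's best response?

Against D, Rose earns 6 from A and 14 from B.
So B is the best response.

B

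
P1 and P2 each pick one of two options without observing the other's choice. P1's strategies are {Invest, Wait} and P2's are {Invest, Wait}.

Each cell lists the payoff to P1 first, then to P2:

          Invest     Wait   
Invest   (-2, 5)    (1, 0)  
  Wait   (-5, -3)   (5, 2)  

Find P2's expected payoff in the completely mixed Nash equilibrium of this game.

First find p, the probability P1 plays Invest, from P2's indifference between Invest and Wait: 5p − 3(1−p) = 2(1−p), giving p = 1/2.
Since P2 is indifferent in equilibrium, P2's expected payoff equals the payoff from either column against (1/2, 1/2). Using Invest: 5(1/2) − 3(1/2) = 1.

1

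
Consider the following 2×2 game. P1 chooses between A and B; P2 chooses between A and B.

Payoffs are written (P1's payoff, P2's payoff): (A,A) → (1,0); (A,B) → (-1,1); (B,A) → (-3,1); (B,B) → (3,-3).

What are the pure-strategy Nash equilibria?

(A, A): P2 prefers B (1 > 0) — not an equilibrium.
(A, B): P1 prefers B (3 > -1) — not an equilibrium.
(B, A): P1 prefers A (1 > -3) — not an equilibrium.
(B, B): P2 prefers A (1 > -3) — not an equilibrium.

none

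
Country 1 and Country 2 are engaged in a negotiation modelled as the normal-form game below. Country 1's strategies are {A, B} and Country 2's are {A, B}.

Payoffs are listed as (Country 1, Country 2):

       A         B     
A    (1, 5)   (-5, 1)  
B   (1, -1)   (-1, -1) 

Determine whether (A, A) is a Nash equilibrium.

At (A, A), Country 1 earns 1; switching to B would give 1, so Country 1 has no profitable deviation.
Country 2 earns 5; switching to B would give 1, so Country 2 has no profitable deviation.
Neither player can gain by a unilateral deviation, so this profile is a Nash equilibrium.

Yes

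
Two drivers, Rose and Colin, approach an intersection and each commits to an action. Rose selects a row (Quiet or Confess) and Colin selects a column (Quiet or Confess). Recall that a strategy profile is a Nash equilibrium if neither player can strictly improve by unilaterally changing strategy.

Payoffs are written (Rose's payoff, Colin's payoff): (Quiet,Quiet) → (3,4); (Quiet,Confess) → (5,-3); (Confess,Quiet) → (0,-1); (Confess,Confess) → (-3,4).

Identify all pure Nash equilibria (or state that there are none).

(Quiet, Quiet): Rose gets 3 ≥ 0 from Confess, and Colin gets 4 ≥ -3 from Confess — Nash equilibrium.
(Quiet, Confess): Colin prefers Quiet (4 > -3) — not an equilibrium.
(Confess, Quiet): Rose prefers Quiet (3 > 0); Colin prefers Confess (4 > -1) — not an equilibrium.
(Confess, Confess): Rose prefers Quiet (5 > -3) — not an equilibrium.

(Quiet, Quiet)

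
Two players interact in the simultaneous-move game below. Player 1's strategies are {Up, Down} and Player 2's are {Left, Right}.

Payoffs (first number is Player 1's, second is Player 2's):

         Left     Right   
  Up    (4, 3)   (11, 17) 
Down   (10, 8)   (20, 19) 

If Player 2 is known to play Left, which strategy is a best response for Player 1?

Down

Against Left, Player 1 earns 4 from Up and 10 from Down.
So Down is the best response.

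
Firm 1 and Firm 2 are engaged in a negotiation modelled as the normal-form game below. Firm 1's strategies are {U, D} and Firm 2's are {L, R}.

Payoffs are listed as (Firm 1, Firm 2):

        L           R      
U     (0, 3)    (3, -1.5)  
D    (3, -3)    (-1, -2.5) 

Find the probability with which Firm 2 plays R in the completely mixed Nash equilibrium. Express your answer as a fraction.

3/7

Let y be the probability that Firm 2 plays L. In a completely mixed equilibrium, Firm 1 must be indifferent between U and D.
Firm 1's expected payoff from U is 3(1−y); from D it is 3y − (1−y).
Setting these equal: −3y + 3 = 4y − 1, so y = 4/7.
Therefore Firm 2 plays R with probability 1 − 4/7 = 3/7.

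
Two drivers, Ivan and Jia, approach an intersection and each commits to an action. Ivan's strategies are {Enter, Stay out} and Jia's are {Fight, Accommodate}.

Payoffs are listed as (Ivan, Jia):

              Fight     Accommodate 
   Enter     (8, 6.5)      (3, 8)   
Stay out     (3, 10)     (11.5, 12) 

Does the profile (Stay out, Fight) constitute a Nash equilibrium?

No

At (Stay out, Fight), Ivan earns 3; switching to Enter would give 8, so Ivan would deviate.
Jia earns 10; switching to Accommodate would give 12, so Jia would deviate.
Since at least one player can profitably deviate, this is not a Nash equilibrium.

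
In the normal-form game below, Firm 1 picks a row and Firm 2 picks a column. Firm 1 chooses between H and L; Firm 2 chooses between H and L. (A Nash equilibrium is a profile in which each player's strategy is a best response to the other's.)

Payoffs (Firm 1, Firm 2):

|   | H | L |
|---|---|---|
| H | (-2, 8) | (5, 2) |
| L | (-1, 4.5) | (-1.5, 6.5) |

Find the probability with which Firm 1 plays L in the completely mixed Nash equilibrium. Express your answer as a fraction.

Let p be the probability that Firm 1 plays H. In a completely mixed equilibrium, Firm 2 must be indifferent between H and L.
Firm 2's expected payoff from H is 8p + 4.5(1−p); from L it is 2p + 6.5(1−p).
Setting these equal: 3.5p + 4.5 = −4.5p + 6.5, so p = 1/4.
Therefore Firm 1 plays L with probability 1 − 1/4 = 3/4.

3/4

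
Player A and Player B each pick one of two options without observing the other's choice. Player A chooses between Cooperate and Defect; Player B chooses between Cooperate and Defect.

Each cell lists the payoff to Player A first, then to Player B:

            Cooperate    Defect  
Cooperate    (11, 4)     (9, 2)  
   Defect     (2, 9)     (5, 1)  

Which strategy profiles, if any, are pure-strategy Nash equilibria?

(Cooperate, Cooperate)

(Cooperate, Cooperate): Player A gets 11 ≥ 2 from Defect, and Player B gets 4 ≥ 2 from Defect — Nash equilibrium.
(Cooperate, Defect): Player B prefers Cooperate (4 > 2) — not an equilibrium.
(Defect, Cooperate): Player A prefers Cooperate (11 > 2) — not an equilibrium.
(Defect, Defect): Player A prefers Cooperate (9 > 5); Player B prefers Cooperate (9 > 1) — not an equilibrium.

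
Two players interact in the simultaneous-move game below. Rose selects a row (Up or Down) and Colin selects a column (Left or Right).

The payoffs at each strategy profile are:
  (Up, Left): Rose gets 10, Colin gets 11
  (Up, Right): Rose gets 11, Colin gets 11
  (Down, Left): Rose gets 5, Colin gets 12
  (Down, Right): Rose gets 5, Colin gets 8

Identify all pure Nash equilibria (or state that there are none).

(Up, Left) and (Up, Right)

(Up, Left): Rose gets 10 ≥ 5 from Down, and Colin gets 11 ≥ 11 from Right — Nash equilibrium.
(Up, Right): Rose gets 11 ≥ 5 from Down, and Colin gets 11 ≥ 11 from Left — Nash equilibrium.
(Down, Left): Rose prefers Up (10 > 5) — not an equilibrium.
(Down, Right): Rose prefers Up (11 > 5); Colin prefers Left (12 > 8) — not an equilibrium.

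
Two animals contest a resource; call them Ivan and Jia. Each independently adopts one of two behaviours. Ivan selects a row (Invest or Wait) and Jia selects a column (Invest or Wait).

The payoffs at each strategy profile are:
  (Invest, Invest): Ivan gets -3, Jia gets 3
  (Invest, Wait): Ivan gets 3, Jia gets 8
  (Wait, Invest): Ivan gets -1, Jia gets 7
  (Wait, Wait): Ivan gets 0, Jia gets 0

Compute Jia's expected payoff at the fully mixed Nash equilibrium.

First find p, the probability Ivan plays Invest, from Jia's indifference between Invest and Wait: 3p + 7(1−p) = 8p, giving p = 7/12.
Since Jia is indifferent in equilibrium, Jia's expected payoff equals the payoff from either column against (7/12, 5/12). Using Invest: 3(7/12) + 7(5/12) = 14/3.

14/3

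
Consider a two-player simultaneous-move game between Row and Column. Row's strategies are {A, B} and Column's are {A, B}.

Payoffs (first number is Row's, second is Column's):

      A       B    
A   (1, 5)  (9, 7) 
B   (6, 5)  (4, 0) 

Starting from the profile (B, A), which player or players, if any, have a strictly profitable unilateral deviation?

Row at (B, A) earns 6; deviating to A yields 1 — not better.
Column earns 5; deviating to B yields 0 — not better.
Neither player can strictly improve; the profile is a Nash equilibrium.

Neither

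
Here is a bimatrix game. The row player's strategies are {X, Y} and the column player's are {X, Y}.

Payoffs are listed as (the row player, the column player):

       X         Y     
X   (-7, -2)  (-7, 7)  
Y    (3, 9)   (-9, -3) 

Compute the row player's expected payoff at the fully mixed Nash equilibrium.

First find y, the probability the column player plays X, from the row player's indifference between X and Y: −7y − 7(1−y) = 3y − 9(1−y), giving y = 1/6.
Since the row player is indifferent in equilibrium, the row player's expected payoff equals the payoff from either row against (1/6, 5/6). Using X: −7(1/6) − 7(5/6) = -7.

-7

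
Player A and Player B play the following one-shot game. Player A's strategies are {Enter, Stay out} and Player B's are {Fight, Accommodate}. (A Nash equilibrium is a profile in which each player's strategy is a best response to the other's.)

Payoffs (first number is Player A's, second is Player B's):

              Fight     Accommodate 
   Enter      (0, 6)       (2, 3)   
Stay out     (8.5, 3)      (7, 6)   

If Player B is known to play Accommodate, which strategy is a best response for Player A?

Against Accommodate, Player A earns 2 from Enter and 7 from Stay out.
So Stay out is the best response.

Stay out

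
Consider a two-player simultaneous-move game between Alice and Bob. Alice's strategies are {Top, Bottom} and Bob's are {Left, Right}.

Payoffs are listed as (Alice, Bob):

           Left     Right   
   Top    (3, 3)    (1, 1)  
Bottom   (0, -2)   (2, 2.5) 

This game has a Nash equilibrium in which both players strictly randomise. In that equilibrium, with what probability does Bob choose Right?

3/4

Let c be the probability that Bob plays Left. In a completely mixed equilibrium, Alice must be indifferent between Top and Bottom.
Alice's expected payoff from Top is 3c + (1−c); from Bottom it is 2(1−c).
Setting these equal: 2c + 1 = −2c + 2, so c = 1/4.
Therefore Bob plays Right with probability 1 − 1/4 = 3/4.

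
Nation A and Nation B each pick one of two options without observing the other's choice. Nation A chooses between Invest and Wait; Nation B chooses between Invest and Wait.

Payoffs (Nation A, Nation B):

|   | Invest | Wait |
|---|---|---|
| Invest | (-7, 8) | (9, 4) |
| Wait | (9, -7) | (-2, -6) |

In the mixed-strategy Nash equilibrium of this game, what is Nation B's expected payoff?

First find x, the probability Nation A plays Invest, from Nation B's indifference between Invest and Wait: 8x − 7(1−x) = 4x − 6(1−x), giving x = 1/5.
Since Nation B is indifferent in equilibrium, Nation B's expected payoff equals the payoff from either column against (1/5, 4/5). Using Invest: 8(1/5) − 7(4/5) = -4.

-4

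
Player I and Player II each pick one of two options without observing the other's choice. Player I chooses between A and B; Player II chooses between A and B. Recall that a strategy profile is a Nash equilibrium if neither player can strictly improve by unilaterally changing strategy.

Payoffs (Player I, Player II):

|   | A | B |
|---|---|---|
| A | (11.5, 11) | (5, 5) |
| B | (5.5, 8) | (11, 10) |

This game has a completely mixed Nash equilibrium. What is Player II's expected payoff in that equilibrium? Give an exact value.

First find p, the probability Player I plays A, from Player II's indifference between A and B: 11p + 8(1−p) = 5p + 10(1−p), giving p = 1/4.
Since Player II is indifferent in equilibrium, Player II's expected payoff equals the payoff from either column against (1/4, 3/4). Using A: 11(1/4) + 8(3/4) = 35/4.

35/4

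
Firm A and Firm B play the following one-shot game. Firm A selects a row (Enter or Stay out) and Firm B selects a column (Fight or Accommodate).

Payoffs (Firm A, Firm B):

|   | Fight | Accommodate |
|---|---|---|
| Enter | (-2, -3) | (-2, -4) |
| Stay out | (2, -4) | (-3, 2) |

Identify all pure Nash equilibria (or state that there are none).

(Enter, Fight): Firm A prefers Stay out (2 > -2) — not an equilibrium.
(Enter, Accommodate): Firm B prefers Fight (-3 > -4) — not an equilibrium.
(Stay out, Fight): Firm B prefers Accommodate (2 > -4) — not an equilibrium.
(Stay out, Accommodate): Firm A prefers Enter (-2 > -3) — not an equilibrium.

none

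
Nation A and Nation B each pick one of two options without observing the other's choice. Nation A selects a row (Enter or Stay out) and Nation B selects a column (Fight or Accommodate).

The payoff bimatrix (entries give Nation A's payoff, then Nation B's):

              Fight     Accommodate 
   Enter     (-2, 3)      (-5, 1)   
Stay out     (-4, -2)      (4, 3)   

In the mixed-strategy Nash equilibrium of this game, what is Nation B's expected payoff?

First find x, the probability Nation A plays Enter, from Nation B's indifference between Fight and Accommodate: 3x − 2(1−x) = x + 3(1−x), giving x = 5/7.
Since Nation B is indifferent in equilibrium, Nation B's expected payoff equals the payoff from either column against (5/7, 2/7). Using Fight: 3(5/7) − 2(2/7) = 11/7.

11/7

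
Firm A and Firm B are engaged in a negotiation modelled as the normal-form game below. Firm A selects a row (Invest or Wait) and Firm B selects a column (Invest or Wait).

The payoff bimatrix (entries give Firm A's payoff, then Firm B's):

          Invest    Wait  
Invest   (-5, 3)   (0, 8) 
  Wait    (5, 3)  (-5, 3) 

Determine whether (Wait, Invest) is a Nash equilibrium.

At (Wait, Invest), Firm A earns 5; switching to Invest would give -5, so Firm A has no profitable deviation.
Firm B earns 3; switching to Wait would give 3, so Firm B has no profitable deviation.
Neither player can gain by a unilateral deviation, so this profile is a Nash equilibrium.

Yes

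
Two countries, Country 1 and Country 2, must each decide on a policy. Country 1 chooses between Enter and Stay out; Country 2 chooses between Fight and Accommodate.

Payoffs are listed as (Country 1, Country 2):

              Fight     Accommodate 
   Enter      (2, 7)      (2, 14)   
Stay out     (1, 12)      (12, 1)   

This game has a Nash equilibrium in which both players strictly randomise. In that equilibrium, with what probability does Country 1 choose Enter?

11/18

Let r be the probability that Country 1 plays Enter. In a completely mixed equilibrium, Country 2 must be indifferent between Fight and Accommodate.
Country 2's expected payoff from Fight is 7r + 12(1−r); from Accommodate it is 14r + (1−r).
Setting these equal: −5r + 12 = 13r + 1, so r = 11/18.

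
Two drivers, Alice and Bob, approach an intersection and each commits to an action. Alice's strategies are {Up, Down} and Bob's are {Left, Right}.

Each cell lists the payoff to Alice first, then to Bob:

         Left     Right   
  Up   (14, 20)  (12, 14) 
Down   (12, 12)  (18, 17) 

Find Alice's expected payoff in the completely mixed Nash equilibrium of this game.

27/2

First find q, the probability Bob plays Left, from Alice's indifference between Up and Down: 14q + 12(1−q) = 12q + 18(1−q), giving q = 3/4.
Since Alice is indifferent in equilibrium, Alice's expected payoff equals the payoff from either row against (3/4, 1/4). Using Up: 14(3/4) + 12(1/4) = 27/2.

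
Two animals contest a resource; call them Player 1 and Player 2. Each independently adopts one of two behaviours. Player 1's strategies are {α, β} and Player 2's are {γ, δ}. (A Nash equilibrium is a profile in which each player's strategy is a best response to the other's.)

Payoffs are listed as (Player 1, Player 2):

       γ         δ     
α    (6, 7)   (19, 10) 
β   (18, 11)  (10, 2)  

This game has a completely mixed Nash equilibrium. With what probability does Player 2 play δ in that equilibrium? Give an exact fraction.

Let c be the probability that Player 2 plays γ. In a completely mixed equilibrium, Player 1 must be indifferent between α and β.
Player 1's expected payoff from α is 6c + 19(1−c); from β it is 18c + 10(1−c).
Setting these equal: −13c + 19 = 8c + 10, so c = 3/7.
Therefore Player 2 plays δ with probability 1 − 3/7 = 4/7.

4/7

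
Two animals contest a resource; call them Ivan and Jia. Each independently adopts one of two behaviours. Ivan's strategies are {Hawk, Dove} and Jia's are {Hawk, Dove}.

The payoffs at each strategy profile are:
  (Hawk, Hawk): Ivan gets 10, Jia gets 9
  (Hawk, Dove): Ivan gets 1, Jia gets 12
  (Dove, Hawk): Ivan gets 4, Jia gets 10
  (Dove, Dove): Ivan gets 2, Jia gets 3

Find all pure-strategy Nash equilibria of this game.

(Hawk, Hawk): Jia prefers Dove (12 > 9) — not an equilibrium.
(Hawk, Dove): Ivan prefers Dove (2 > 1) — not an equilibrium.
(Dove, Hawk): Ivan prefers Hawk (10 > 4) — not an equilibrium.
(Dove, Dove): Jia prefers Hawk (10 > 3) — not an equilibrium.

none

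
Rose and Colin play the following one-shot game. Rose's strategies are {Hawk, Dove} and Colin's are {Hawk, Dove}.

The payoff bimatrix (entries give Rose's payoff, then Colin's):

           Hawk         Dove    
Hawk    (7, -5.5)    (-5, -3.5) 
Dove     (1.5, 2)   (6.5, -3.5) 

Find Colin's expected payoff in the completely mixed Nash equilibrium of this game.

First find p, the probability Rose plays Hawk, from Colin's indifference between Hawk and Dove: −5.5p + 2(1−p) = −3.5p − 3.5(1−p), giving p = 11/15.
Since Colin is indifferent in equilibrium, Colin's expected payoff equals the payoff from either column against (11/15, 4/15). Using Hawk: −5.5(11/15) + 2(4/15) = -7/2.

-7/2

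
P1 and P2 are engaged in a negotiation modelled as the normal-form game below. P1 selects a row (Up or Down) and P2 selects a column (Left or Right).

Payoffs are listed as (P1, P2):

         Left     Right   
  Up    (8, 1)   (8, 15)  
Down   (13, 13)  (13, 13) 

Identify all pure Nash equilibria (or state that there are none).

(Down, Left) and (Down, Right)

(Up, Left): P1 prefers Down (13 > 8); P2 prefers Right (15 > 1) — not an equilibrium.
(Up, Right): P1 prefers Down (13 > 8) — not an equilibrium.
(Down, Left): P1 gets 13 ≥ 8 from Up, and P2 gets 13 ≥ 13 from Right — Nash equilibrium.
(Down, Right): P1 gets 13 ≥ 8 from Up, and P2 gets 13 ≥ 13 from Left — Nash equilibrium.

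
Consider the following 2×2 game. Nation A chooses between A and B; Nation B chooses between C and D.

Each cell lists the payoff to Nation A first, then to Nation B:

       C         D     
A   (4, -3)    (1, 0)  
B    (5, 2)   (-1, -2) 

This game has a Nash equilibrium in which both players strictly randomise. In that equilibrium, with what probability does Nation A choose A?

4/7

Let r be the probability that Nation A plays A. In a completely mixed equilibrium, Nation B must be indifferent between C and D.
Nation B's expected payoff from C is −3r + 2(1−r); from D it is −2(1−r).
Setting these equal: −5r + 2 = 2r − 2, so r = 4/7.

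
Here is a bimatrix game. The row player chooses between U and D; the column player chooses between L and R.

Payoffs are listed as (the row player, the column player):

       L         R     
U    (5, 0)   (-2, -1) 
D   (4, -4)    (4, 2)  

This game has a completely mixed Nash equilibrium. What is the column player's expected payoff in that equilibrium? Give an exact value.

First find x, the probability the row player plays U, from the column player's indifference between L and R: −4(1−x) = −x + 2(1−x), giving x = 6/7.
Since the column player is indifferent in equilibrium, the column player's expected payoff equals the payoff from either column against (6/7, 1/7). Using L: −4(1/7) = -4/7.

-4/7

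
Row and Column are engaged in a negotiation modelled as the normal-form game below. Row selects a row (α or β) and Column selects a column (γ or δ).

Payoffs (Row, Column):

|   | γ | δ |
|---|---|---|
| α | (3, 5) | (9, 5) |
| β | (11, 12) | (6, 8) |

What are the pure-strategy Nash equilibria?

(α, δ) and (β, γ)

(α, γ): Row prefers β (11 > 3) — not an equilibrium.
(α, δ): Row gets 9 ≥ 6 from β, and Column gets 5 ≥ 5 from γ — Nash equilibrium.
(β, γ): Row gets 11 ≥ 3 from α, and Column gets 12 ≥ 8 from δ — Nash equilibrium.
(β, δ): Row prefers α (9 > 6); Column prefers γ (12 > 8) — not an equilibrium.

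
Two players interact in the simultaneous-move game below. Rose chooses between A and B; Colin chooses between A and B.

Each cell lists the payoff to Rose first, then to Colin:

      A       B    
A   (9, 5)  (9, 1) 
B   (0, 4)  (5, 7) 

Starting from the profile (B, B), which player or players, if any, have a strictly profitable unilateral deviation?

Rose

Rose at (B, B) earns 5; deviating to A yields 9 — a strict improvement.
Colin earns 7; deviating to A yields 4 — not better.
Only Rose has a strictly profitable deviation.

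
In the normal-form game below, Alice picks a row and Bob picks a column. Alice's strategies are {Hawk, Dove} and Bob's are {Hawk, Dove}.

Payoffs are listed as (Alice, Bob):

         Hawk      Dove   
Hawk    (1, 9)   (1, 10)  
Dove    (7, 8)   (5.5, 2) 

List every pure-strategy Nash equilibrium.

(Dove, Hawk)

(Hawk, Hawk): Alice prefers Dove (7 > 1); Bob prefers Dove (10 > 9) — not an equilibrium.
(Hawk, Dove): Alice prefers Dove (5.5 > 1) — not an equilibrium.
(Dove, Hawk): Alice gets 7 ≥ 1 from Hawk, and Bob gets 8 ≥ 2 from Dove — Nash equilibrium.
(Dove, Dove): Bob prefers Hawk (8 > 2) — not an equilibrium.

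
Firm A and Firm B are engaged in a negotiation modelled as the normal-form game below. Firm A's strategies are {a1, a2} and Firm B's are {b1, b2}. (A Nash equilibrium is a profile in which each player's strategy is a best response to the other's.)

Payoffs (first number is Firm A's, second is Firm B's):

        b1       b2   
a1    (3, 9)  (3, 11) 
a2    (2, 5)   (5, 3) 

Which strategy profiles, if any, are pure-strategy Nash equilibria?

none

(a1, b1): Firm B prefers b2 (11 > 9) — not an equilibrium.
(a1, b2): Firm A prefers a2 (5 > 3) — not an equilibrium.
(a2, b1): Firm A prefers a1 (3 > 2) — not an equilibrium.
(a2, b2): Firm B prefers b1 (5 > 3) — not an equilibrium.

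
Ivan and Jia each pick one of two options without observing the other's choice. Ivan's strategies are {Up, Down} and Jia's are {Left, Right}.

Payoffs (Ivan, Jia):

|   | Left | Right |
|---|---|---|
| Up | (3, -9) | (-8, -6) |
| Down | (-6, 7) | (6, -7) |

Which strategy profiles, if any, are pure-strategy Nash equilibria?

none

(Up, Left): Jia prefers Right (-6 > -9) — not an equilibrium.
(Up, Right): Ivan prefers Down (6 > -8) — not an equilibrium.
(Down, Left): Ivan prefers Up (3 > -6) — not an equilibrium.
(Down, Right): Jia prefers Left (7 > -7) — not an equilibrium.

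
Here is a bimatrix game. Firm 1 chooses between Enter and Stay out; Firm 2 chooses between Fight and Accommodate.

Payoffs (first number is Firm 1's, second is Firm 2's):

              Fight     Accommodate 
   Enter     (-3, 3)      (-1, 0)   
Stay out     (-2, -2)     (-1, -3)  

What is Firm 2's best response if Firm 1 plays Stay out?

Against Stay out, Firm 2 earns -2 from Fight and -3 from Accommodate.
So Fight is the best response.

Fight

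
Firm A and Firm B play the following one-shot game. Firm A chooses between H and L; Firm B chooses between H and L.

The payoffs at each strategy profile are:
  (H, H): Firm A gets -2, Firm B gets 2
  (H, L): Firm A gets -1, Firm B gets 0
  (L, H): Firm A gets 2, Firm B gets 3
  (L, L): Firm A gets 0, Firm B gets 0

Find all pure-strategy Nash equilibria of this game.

(L, H)

(H, H): Firm A prefers L (2 > -2) — not an equilibrium.
(H, L): Firm A prefers L (0 > -1); Firm B prefers H (2 > 0) — not an equilibrium.
(L, H): Firm A gets 2 ≥ -2 from H, and Firm B gets 3 ≥ 0 from L — Nash equilibrium.
(L, L): Firm B prefers H (3 > 0) — not an equilibrium.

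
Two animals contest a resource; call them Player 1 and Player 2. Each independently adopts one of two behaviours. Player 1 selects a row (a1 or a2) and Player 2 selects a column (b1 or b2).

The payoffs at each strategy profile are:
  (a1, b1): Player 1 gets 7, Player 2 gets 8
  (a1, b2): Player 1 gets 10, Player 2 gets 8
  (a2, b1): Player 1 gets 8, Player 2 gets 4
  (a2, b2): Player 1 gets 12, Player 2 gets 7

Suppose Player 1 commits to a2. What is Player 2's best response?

b2

Against a2, Player 2 earns 4 from b1 and 7 from b2.
So b2 is the best response.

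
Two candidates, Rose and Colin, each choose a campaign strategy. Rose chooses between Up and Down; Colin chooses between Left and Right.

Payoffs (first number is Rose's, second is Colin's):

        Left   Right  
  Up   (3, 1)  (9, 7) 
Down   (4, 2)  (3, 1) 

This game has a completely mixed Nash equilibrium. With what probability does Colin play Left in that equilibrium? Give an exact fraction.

6/7

Let q be the probability that Colin plays Left. In a completely mixed equilibrium, Rose must be indifferent between Up and Down.
Rose's expected payoff from Up is 3q + 9(1−q); from Down it is 4q + 3(1−q).
Setting these equal: −6q + 9 = q + 3, so q = 6/7.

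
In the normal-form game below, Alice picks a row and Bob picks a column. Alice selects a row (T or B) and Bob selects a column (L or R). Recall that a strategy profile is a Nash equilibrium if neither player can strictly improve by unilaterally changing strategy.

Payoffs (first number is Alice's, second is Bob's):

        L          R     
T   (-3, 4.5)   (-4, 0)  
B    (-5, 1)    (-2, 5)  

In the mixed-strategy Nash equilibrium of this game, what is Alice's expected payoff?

-7/2

First find y, the probability Bob plays L, from Alice's indifference between T and B: −3y − 4(1−y) = −5y − 2(1−y), giving y = 1/2.
Since Alice is indifferent in equilibrium, Alice's expected payoff equals the payoff from either row against (1/2, 1/2). Using T: −3(1/2) − 4(1/2) = -7/2.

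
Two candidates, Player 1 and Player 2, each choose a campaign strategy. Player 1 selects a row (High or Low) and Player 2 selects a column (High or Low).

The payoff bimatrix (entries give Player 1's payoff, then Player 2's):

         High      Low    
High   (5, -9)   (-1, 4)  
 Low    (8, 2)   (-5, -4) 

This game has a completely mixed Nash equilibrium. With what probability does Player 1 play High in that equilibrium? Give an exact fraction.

Let x be the probability that Player 1 plays High. In a completely mixed equilibrium, Player 2 must be indifferent between High and Low.
Player 2's expected payoff from High is −9x + 2(1−x); from Low it is 4x − 4(1−x).
Setting these equal: −11x + 2 = 8x − 4, so x = 6/19.

6/19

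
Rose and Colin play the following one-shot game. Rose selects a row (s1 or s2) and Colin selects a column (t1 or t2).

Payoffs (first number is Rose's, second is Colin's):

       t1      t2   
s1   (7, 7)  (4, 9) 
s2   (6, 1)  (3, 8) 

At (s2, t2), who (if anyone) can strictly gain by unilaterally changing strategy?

Rose

Rose at (s2, t2) earns 3; deviating to s1 yields 4 — a strict improvement.
Colin earns 8; deviating to t1 yields 1 — not better.
Only Rose has a strictly profitable deviation.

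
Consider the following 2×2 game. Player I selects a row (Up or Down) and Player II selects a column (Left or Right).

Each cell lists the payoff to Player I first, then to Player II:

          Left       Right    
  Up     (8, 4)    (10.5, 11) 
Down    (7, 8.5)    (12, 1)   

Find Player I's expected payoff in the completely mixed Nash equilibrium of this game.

First find y, the probability Player II plays Left, from Player I's indifference between Up and Down: 8y + 10.5(1−y) = 7y + 12(1−y), giving y = 3/5.
Since Player I is indifferent in equilibrium, Player I's expected payoff equals the payoff from either row against (3/5, 2/5). Using Up: 8(3/5) + 10.5(2/5) = 9.

9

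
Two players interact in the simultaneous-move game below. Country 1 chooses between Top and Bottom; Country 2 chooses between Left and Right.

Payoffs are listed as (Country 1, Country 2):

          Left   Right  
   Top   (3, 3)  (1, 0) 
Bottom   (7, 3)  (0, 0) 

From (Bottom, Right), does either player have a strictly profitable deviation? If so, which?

Country 1 at (Bottom, Right) earns 0; deviating to Top yields 1 — a strict improvement.
Country 2 earns 0; deviating to Left yields 3 — a strict improvement.
Both Country 1 and Country 2 have strictly profitable deviations.

Both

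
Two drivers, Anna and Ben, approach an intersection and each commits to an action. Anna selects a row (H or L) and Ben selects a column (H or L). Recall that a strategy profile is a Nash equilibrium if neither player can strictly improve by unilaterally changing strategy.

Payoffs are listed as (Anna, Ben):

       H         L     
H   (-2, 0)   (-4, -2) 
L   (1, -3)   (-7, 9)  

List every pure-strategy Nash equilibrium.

(H, H): Anna prefers L (1 > -2) — not an equilibrium.
(H, L): Ben prefers H (0 > -2) — not an equilibrium.
(L, H): Ben prefers L (9 > -3) — not an equilibrium.
(L, L): Anna prefers H (-4 > -7) — not an equilibrium.

none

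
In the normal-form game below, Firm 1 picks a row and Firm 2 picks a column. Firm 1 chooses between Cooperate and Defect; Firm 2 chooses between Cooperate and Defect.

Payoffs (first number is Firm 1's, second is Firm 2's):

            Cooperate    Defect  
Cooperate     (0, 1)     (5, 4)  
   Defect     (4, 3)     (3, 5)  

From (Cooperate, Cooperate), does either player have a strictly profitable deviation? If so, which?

Both

Firm 1 at (Cooperate, Cooperate) earns 0; deviating to Defect yields 4 — a strict improvement.
Firm 2 earns 1; deviating to Defect yields 4 — a strict improvement.
Both Firm 1 and Firm 2 have strictly profitable deviations.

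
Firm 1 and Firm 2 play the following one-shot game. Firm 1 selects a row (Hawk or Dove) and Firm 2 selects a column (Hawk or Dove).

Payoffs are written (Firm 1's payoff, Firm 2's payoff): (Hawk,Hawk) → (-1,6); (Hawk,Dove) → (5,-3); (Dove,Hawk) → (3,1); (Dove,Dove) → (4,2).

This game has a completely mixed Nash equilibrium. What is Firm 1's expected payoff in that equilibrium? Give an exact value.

19/5

First find q, the probability Firm 2 plays Hawk, from Firm 1's indifference between Hawk and Dove: −q + 5(1−q) = 3q + 4(1−q), giving q = 1/5.
Since Firm 1 is indifferent in equilibrium, Firm 1's expected payoff equals the payoff from either row against (1/5, 4/5). Using Hawk: −(1/5) + 5(4/5) = 19/5.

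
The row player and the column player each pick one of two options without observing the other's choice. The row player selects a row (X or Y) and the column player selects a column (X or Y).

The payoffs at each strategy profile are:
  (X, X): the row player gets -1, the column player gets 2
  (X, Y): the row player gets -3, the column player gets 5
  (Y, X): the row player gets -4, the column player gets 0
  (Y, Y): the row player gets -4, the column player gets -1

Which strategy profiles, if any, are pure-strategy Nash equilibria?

(X, X): the column player prefers Y (5 > 2) — not an equilibrium.
(X, Y): the row player gets -3 ≥ -4 from Y, and the column player gets 5 ≥ 2 from X — Nash equilibrium.
(Y, X): the row player prefers X (-1 > -4) — not an equilibrium.
(Y, Y): the row player prefers X (-3 > -4); the column player prefers X (0 > -1) — not an equilibrium.

(X, Y)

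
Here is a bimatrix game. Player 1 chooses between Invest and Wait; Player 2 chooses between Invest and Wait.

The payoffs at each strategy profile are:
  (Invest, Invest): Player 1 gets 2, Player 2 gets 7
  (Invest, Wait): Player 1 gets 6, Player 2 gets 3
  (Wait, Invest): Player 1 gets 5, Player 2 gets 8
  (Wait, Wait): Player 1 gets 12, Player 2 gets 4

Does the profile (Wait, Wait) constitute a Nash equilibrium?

No

At (Wait, Wait), Player 1 earns 12; switching to Invest would give 6, so Player 1 has no profitable deviation.
Player 2 earns 4; switching to Invest would give 8, so Player 2 would deviate.
Since at least one player can profitably deviate, this is not a Nash equilibrium.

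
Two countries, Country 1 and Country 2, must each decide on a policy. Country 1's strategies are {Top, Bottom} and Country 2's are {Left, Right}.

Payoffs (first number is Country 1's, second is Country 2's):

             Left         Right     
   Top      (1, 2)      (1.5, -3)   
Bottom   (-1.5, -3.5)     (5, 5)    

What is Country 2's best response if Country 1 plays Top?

Against Top, Country 2 earns 2 from Left and -3 from Right.
So Left is the best response.

Left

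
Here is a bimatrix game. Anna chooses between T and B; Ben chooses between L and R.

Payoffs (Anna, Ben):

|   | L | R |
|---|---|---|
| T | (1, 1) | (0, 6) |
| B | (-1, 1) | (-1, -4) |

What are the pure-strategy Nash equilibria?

(T, L): Ben prefers R (6 > 1) — not an equilibrium.
(T, R): Anna gets 0 ≥ -1 from B, and Ben gets 6 ≥ 1 from L — Nash equilibrium.
(B, L): Anna prefers T (1 > -1) — not an equilibrium.
(B, R): Anna prefers T (0 > -1); Ben prefers L (1 > -4) — not an equilibrium.

(T, R)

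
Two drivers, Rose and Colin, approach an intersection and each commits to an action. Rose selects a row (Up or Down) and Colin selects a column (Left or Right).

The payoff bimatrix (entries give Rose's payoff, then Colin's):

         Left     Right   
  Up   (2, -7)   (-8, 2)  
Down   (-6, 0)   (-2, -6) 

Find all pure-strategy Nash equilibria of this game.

(Up, Left): Colin prefers Right (2 > -7) — not an equilibrium.
(Up, Right): Rose prefers Down (-2 > -8) — not an equilibrium.
(Down, Left): Rose prefers Up (2 > -6) — not an equilibrium.
(Down, Right): Colin prefers Left (0 > -6) — not an equilibrium.

none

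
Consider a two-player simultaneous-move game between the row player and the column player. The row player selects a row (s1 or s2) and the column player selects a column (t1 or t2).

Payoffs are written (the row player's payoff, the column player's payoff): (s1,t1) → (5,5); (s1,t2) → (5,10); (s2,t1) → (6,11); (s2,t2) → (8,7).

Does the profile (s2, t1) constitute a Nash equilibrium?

At (s2, t1), the row player earns 6; switching to s1 would give 5, so the row player has no profitable deviation.
The column player earns 11; switching to t2 would give 7, so the column player has no profitable deviation.
Neither player can gain by a unilateral deviation, so this profile is a Nash equilibrium.

Yes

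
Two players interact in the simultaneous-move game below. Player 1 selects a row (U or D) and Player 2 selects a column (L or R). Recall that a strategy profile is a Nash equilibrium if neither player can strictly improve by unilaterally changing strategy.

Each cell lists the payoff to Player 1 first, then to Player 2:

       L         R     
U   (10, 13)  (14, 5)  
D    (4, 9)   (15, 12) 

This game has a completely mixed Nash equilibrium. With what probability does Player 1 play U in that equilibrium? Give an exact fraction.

3/11

Let x be the probability that Player 1 plays U. In a completely mixed equilibrium, Player 2 must be indifferent between L and R.
Player 2's expected payoff from L is 13x + 9(1−x); from R it is 5x + 12(1−x).
Setting these equal: 4x + 9 = −7x + 12, so x = 3/11.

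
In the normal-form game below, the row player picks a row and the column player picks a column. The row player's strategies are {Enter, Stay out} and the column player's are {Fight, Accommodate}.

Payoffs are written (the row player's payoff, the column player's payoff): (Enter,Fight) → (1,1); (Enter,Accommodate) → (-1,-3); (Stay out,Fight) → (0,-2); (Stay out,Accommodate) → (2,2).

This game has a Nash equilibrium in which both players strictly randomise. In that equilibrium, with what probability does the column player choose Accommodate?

1/4

Let c be the probability that the column player plays Fight. In a completely mixed equilibrium, the row player must be indifferent between Enter and Stay out.
The row player's expected payoff from Enter is c − (1−c); from Stay out it is 2(1−c).
Setting these equal: 2c − 1 = −2c + 2, so c = 3/4.
Therefore the column player plays Accommodate with probability 1 − 3/4 = 1/4.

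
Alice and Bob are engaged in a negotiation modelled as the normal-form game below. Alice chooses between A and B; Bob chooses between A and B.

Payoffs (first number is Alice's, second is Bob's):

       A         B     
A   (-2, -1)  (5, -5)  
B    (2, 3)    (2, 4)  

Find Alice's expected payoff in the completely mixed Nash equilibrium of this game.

First find q, the probability Bob plays A, from Alice's indifference between A and B: −2q + 5(1−q) = 2q + 2(1−q), giving q = 3/7.
Since Alice is indifferent in equilibrium, Alice's expected payoff equals the payoff from either row against (3/7, 4/7). Using A: −2(3/7) + 5(4/7) = 2.

2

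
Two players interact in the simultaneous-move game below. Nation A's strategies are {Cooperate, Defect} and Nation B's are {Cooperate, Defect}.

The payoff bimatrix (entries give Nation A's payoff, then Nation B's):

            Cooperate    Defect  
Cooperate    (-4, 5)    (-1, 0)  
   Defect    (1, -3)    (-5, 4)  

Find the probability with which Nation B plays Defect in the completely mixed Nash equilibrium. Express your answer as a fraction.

5/9

Let c be the probability that Nation B plays Cooperate. In a completely mixed equilibrium, Nation A must be indifferent between Cooperate and Defect.
Nation A's expected payoff from Cooperate is −4c − (1−c); from Defect it is c − 5(1−c).
Setting these equal: −3c − 1 = 6c − 5, so c = 4/9.
Therefore Nation B plays Defect with probability 1 − 4/9 = 5/9.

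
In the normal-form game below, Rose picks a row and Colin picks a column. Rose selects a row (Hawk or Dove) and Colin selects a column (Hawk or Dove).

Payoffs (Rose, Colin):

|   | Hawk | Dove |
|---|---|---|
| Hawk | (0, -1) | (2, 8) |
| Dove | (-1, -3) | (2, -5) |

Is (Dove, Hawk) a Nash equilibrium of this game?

No

At (Dove, Hawk), Rose earns -1; switching to Hawk would give 0, so Rose would deviate.
Colin earns -3; switching to Dove would give -5, so Colin has no profitable deviation.
Since at least one player can profitably deviate, this is not a Nash equilibrium.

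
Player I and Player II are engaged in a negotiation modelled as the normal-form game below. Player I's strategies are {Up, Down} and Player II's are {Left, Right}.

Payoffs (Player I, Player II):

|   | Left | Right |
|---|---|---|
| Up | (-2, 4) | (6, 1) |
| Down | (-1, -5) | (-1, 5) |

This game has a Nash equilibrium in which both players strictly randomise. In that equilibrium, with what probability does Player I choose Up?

10/13

Let x be the probability that Player I plays Up. In a completely mixed equilibrium, Player II must be indifferent between Left and Right.
Player II's expected payoff from Left is 4x − 5(1−x); from Right it is x + 5(1−x).
Setting these equal: 9x − 5 = −4x + 5, so x = 10/13.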